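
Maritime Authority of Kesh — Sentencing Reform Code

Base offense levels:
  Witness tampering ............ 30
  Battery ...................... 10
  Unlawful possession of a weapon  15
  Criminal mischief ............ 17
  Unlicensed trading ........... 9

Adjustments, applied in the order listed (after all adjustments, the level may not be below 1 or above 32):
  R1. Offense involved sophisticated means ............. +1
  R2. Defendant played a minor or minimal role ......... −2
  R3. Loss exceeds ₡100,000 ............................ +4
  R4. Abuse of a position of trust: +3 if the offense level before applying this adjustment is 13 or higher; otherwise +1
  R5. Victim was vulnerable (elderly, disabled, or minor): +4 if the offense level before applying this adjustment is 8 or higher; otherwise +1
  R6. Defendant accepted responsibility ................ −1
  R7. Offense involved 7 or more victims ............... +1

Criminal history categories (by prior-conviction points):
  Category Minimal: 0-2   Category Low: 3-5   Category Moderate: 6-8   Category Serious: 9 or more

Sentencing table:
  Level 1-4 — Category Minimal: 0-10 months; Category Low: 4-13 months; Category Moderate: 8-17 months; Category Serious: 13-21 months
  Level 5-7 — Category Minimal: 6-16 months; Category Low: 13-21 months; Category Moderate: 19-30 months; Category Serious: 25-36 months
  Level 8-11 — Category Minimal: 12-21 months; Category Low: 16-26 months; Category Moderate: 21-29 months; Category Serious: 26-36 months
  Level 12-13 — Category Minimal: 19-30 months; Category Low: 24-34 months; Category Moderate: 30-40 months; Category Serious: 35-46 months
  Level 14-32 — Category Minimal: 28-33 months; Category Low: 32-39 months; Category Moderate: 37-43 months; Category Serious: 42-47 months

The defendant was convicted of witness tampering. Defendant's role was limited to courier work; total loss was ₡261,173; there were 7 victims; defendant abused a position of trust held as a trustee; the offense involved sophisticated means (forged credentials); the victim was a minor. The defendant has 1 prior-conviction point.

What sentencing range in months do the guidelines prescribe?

28-33 months

Base offense level for witness tampering: 30.
R1 applies: 30 + 1 = 31.
R2 applies: 31 − 2 = 29.
R3 applies: 29 + 4 = 33.
R4 applies (level before this adjustment is 33 ≥ 13, so +3): 33 + 3 = 36.
R5 applies (level before this adjustment is 36 ≥ 8, so +4): 36 + 4 = 40.
R6 does not apply.
R7 applies: 40 + 1 = 41.
Level 41 exceeds the maximum of 32; capped at 32.
Final offense level: 32.
Criminal history: 1 prior point → Category Minimal (0-2).
Level 32 falls in the 14-32 band.
Grid: Level 14-32 × Category Minimal = 28-33 months.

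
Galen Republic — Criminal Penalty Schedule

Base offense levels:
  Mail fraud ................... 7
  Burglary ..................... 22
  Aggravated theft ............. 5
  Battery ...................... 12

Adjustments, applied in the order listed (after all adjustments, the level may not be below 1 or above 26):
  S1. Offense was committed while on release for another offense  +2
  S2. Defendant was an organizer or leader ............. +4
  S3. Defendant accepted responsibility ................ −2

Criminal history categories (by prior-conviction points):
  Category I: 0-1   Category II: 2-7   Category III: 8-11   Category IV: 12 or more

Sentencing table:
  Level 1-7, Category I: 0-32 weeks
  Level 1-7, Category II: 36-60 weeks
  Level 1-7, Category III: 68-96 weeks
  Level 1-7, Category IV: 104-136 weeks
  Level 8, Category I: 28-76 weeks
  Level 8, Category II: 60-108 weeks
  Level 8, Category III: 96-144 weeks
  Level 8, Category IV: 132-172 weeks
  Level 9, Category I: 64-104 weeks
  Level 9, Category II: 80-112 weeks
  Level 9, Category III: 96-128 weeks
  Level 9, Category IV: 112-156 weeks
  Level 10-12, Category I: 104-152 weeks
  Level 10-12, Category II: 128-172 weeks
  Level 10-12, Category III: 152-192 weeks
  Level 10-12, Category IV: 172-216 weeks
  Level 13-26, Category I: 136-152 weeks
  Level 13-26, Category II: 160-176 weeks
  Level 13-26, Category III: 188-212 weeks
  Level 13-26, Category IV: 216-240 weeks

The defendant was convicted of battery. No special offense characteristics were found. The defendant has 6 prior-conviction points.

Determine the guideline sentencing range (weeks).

Base offense level for battery: 12.
Final offense level: 12.
Criminal history: 6 prior points → Category II (2-7).
Level 12 falls in the 10-12 band.
Grid: Level 10-12 × Category II = 128-172 weeks.

128-172 weeks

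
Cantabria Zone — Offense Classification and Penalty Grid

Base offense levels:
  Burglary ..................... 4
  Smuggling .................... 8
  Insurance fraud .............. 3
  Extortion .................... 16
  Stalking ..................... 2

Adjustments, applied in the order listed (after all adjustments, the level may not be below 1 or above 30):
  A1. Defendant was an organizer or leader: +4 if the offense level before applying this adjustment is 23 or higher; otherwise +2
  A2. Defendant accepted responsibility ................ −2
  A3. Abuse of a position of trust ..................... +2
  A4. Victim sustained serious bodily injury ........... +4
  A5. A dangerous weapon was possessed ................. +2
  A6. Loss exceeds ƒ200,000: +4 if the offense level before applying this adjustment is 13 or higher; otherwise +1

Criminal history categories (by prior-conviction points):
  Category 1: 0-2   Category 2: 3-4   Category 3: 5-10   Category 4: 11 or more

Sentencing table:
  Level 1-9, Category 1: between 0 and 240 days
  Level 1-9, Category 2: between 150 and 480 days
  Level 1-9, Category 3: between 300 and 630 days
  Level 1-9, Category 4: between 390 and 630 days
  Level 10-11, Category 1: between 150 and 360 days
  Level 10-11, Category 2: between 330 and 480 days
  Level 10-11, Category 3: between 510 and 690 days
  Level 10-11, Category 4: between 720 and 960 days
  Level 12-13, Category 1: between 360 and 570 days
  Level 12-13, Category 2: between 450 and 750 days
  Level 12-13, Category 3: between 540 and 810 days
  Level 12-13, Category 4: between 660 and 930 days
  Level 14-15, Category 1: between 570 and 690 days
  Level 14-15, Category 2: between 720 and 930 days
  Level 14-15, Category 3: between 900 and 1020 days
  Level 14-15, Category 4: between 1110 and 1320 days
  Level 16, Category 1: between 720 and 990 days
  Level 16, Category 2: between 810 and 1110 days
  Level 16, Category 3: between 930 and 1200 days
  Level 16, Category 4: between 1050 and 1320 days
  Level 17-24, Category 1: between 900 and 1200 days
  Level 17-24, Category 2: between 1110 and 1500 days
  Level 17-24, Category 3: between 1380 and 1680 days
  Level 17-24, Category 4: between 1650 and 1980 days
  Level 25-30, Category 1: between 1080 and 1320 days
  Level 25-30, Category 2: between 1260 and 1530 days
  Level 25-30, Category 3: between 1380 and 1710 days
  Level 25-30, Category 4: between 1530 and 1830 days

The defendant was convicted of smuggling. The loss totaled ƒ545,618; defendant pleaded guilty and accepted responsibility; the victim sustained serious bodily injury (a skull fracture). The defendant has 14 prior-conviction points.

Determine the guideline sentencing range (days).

Base offense level for smuggling: 8.
A2 applies: 8 − 2 = 6.
A4 applies: 6 + 4 = 10.
A5 does not apply.
A6 applies (level before this adjustment is 10 < 13, so +1): 10 + 1 = 11.
Final offense level: 11.
Criminal history: 14 prior points → Category 4 (11+).
Level 11 falls in the 10-11 band.
Grid: Level 10-11 × Category 4 = 720-960 days.

720-960 days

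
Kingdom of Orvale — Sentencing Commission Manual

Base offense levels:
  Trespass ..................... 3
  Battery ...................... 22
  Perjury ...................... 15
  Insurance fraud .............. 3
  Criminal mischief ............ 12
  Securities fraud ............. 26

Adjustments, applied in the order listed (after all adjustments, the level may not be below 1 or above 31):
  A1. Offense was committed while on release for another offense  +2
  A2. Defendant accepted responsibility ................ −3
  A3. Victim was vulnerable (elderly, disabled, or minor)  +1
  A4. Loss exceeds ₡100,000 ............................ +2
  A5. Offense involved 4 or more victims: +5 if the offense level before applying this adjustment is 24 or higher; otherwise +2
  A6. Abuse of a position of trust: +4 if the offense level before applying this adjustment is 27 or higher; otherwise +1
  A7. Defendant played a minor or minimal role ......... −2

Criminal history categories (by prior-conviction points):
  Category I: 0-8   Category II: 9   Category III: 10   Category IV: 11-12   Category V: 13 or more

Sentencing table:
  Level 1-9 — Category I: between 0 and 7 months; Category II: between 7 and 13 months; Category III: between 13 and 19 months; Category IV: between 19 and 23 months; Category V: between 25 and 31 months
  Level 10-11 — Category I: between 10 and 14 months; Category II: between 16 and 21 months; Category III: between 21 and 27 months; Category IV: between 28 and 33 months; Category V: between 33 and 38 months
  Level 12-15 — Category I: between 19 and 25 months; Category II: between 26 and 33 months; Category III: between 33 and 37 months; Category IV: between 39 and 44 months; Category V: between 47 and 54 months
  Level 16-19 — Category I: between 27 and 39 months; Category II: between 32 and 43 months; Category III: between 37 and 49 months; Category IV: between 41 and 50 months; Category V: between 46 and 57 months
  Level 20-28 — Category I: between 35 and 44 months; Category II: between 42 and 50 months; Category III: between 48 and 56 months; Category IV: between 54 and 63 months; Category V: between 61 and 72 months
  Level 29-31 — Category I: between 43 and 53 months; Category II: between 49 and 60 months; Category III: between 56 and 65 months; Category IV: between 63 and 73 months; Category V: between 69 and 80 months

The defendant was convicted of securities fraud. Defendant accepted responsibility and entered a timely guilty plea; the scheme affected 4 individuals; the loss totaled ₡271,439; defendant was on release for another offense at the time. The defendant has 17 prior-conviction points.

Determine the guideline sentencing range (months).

Base offense level for securities fraud: 26.
A1 applies: 26 + 2 = 28.
A2 applies: 28 − 3 = 25.
A3 does not apply.
A4 applies: 25 + 2 = 27.
A5 applies (level before this adjustment is 27 ≥ 24, so +5): 27 + 5 = 32.
A7 does not apply.
Level 32 exceeds the maximum of 31; capped at 31.
Final offense level: 31.
Criminal history: 17 prior points → Category V (13+).
Level 31 falls in the 29-31 band.
Grid: Level 29-31 × Category V = 69-80 months.

69-80 months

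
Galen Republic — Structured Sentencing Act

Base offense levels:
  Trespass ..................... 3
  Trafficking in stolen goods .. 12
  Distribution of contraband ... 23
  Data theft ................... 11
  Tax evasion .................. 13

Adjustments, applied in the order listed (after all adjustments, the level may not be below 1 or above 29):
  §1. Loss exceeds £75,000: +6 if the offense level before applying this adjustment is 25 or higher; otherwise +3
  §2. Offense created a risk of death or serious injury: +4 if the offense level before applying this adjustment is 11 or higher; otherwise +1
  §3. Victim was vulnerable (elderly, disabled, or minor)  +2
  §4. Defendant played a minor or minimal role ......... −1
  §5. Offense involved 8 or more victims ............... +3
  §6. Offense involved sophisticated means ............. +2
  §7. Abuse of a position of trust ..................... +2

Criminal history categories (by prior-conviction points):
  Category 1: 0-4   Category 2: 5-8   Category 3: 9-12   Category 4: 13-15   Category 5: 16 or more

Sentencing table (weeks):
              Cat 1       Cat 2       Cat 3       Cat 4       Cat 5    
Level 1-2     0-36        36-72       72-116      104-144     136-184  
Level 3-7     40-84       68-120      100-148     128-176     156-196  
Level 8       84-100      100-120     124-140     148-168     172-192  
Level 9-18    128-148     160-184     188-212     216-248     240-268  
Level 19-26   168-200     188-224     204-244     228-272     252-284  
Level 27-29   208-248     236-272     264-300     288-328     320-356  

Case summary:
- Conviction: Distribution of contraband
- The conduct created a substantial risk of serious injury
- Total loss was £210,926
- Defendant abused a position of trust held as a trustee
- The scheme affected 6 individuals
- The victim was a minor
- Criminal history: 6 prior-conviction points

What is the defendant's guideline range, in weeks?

Base offense level for distribution of contraband: 23.
§1 applies (level before this adjustment is 23 < 25, so +3): 23 + 3 = 26.
§2 applies (level before this adjustment is 26 ≥ 11, so +4): 26 + 4 = 30.
§3 applies: 30 + 2 = 32.
§5 does not apply.
§7 applies: 32 + 2 = 34.
Level 34 exceeds the maximum of 29; capped at 29.
Final offense level: 29.
Criminal history: 6 prior points → Category 2 (5-8).
Level 29 falls in the 27-29 band.
Grid: Level 27-29 × Category 2 = 236-272 weeks.

236-272 weeks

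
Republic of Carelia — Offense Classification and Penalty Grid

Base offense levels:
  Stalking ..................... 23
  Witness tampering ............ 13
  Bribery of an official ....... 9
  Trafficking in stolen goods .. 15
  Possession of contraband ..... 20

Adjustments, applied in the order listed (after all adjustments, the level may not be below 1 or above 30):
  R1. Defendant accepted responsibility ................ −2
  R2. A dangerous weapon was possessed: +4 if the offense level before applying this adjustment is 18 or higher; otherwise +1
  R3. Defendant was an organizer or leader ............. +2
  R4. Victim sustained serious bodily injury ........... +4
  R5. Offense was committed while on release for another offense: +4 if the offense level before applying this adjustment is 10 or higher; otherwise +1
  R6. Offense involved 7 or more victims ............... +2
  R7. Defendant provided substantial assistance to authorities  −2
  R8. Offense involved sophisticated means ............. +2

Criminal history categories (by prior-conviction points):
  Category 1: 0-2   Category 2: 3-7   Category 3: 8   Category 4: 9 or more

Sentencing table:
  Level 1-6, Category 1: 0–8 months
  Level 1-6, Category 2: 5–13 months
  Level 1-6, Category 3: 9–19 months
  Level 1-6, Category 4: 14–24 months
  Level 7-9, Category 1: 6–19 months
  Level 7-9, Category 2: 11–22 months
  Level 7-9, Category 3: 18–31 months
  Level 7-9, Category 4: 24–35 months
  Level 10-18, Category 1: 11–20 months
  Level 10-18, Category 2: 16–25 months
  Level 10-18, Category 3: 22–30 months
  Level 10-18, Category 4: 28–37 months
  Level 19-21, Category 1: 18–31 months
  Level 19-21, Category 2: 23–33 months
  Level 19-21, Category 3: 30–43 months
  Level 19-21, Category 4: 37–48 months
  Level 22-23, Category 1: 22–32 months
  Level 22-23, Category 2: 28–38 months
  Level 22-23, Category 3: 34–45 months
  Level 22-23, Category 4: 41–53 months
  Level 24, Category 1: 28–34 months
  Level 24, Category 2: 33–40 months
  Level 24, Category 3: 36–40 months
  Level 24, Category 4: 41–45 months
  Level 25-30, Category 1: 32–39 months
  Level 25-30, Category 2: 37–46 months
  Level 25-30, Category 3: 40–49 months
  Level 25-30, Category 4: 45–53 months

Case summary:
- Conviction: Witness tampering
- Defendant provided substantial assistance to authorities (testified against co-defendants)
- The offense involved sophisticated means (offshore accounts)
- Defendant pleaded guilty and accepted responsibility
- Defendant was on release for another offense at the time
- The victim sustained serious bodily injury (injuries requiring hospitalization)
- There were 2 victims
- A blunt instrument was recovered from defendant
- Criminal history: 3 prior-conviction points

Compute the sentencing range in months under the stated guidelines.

Base offense level for witness tampering: 13.
R1 applies: 13 − 2 = 11.
R2 applies (level before this adjustment is 11 < 18, so +1): 11 + 1 = 12.
R3 does not apply.
R4 applies: 12 + 4 = 16.
R5 applies (level before this adjustment is 16 ≥ 10, so +4): 16 + 4 = 20.
R7 applies: 20 − 2 = 18.
R8 applies: 18 + 2 = 20.
Final offense level: 20.
Criminal history: 3 prior points → Category 2 (3-7).
Level 20 falls in the 19-21 band.
Grid: Level 19-21 × Category 2 = 23-33 months.

23-33 months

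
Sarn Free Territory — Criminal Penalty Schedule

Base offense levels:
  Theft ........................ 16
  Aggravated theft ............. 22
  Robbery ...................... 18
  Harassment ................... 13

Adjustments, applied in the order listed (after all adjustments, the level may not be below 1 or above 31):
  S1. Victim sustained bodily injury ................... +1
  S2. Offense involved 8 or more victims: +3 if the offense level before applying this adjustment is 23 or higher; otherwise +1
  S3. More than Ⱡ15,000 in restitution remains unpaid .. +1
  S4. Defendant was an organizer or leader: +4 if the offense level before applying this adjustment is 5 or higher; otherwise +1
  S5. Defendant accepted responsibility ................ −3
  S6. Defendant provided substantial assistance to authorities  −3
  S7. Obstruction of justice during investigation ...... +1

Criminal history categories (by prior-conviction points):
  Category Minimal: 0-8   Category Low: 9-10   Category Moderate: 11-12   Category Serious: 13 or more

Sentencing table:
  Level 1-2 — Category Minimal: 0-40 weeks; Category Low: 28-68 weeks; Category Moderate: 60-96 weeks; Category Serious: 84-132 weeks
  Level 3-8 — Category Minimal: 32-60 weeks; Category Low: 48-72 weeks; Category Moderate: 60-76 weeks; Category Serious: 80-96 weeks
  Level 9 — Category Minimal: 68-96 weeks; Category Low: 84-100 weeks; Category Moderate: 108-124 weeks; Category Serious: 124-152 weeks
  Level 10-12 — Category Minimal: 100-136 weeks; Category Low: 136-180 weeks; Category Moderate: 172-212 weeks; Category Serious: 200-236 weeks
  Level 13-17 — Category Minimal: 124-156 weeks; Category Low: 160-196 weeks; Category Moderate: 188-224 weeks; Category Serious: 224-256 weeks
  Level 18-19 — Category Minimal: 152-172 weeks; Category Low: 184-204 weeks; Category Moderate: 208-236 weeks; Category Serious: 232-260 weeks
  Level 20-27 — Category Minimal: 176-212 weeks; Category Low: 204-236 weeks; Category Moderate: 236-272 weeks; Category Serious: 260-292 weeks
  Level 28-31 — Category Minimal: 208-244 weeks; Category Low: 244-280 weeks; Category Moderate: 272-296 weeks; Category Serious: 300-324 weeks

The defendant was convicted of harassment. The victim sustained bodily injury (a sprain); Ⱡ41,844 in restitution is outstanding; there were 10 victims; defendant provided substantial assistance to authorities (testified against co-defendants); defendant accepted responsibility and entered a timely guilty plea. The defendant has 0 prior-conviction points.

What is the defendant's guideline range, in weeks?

Base offense level for harassment: 13.
S1 applies: 13 + 1 = 14.
S2 applies (level before this adjustment is 14 < 23, so +1): 14 + 1 = 15.
S3 applies: 15 + 1 = 16.
S4 does not apply.
S5 applies: 16 − 3 = 13.
S6 applies: 13 − 3 = 10.
Final offense level: 10.
Criminal history: 0 prior points → Category Minimal (0-8).
Level 10 falls in the 10-12 band.
Grid: Level 10-12 × Category Minimal = 100-136 weeks.

100-136 weeks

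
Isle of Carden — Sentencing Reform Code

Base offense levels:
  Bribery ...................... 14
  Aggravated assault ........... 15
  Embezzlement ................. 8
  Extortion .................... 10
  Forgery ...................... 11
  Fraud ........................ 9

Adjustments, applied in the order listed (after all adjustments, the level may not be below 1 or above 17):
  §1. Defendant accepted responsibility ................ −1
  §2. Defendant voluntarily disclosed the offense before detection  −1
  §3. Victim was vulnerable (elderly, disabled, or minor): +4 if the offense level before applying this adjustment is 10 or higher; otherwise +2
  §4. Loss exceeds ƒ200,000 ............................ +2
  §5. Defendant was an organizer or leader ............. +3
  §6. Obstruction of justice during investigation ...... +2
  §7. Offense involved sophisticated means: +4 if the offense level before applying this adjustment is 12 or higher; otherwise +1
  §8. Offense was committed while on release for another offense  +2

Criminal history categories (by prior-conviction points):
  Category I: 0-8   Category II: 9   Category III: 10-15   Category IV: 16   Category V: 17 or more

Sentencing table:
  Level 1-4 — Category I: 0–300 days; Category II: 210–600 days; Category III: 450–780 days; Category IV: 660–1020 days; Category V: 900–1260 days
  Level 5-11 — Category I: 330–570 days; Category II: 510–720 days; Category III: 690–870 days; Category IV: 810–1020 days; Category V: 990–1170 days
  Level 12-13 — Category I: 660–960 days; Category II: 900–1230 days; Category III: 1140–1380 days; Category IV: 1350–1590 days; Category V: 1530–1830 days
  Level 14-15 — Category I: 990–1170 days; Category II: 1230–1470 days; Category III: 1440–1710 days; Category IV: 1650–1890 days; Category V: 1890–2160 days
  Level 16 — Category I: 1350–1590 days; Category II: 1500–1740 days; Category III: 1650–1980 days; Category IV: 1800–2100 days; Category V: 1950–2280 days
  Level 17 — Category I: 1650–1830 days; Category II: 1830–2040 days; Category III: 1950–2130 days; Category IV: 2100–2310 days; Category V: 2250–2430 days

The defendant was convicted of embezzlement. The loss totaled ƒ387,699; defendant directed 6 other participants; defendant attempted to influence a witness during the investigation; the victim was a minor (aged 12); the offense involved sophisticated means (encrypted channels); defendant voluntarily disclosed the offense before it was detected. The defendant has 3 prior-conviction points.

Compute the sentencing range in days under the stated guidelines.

1650-1830 days

Base offense level for embezzlement: 8.
§1 does not apply.
§2 applies: 8 − 1 = 7.
§3 applies (level before this adjustment is 7 < 10, so +2): 7 + 2 = 9.
§4 applies: 9 + 2 = 11.
§5 applies: 11 + 3 = 14.
§6 applies: 14 + 2 = 16.
§7 applies (level before this adjustment is 16 ≥ 12, so +4): 16 + 4 = 20.
§8 does not apply.
Level 20 exceeds the maximum of 17; capped at 17.
Final offense level: 17.
Criminal history: 3 prior points → Category I (0-8).
Level 17 falls in the 17 band.
Grid: Level 17 × Category I = 1650-1830 days.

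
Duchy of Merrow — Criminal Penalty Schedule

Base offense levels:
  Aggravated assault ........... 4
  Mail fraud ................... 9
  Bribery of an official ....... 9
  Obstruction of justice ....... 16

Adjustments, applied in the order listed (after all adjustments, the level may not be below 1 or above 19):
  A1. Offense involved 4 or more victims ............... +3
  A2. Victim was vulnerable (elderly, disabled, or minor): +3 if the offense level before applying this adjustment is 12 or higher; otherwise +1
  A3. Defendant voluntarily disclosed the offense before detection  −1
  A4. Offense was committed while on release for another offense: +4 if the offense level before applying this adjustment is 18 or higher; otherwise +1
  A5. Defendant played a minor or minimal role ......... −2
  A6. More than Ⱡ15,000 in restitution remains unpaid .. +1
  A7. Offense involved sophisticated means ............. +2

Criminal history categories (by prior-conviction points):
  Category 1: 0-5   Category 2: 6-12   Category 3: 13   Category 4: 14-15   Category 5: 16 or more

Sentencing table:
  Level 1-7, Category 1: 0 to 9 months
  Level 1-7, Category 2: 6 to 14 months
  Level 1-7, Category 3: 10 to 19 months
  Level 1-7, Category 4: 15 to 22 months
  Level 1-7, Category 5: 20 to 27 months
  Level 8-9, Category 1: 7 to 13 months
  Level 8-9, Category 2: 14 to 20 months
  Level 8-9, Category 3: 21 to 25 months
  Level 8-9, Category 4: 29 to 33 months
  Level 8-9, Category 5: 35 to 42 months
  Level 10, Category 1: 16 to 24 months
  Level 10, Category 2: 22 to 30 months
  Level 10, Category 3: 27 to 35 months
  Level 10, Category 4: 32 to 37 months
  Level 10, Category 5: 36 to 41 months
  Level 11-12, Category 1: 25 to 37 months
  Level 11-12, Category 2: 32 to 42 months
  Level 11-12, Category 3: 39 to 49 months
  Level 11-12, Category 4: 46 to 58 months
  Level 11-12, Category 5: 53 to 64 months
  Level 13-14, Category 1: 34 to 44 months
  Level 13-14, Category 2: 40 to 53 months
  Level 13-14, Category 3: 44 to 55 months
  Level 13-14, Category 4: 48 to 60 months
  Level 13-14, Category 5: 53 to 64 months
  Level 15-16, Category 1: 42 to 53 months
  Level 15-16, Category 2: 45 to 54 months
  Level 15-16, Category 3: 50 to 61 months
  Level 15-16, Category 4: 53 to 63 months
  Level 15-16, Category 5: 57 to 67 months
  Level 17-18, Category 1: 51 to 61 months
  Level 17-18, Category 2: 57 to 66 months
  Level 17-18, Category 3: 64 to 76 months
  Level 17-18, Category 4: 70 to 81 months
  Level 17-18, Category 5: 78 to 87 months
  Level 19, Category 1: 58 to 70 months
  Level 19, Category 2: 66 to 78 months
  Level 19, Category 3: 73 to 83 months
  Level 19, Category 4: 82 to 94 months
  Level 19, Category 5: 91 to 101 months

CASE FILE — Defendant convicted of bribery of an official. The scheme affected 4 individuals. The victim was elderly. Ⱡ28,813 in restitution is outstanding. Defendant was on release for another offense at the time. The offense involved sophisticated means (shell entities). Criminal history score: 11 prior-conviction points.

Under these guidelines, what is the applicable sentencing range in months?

Base offense level for bribery of an official: 9.
A1 applies: 9 + 3 = 12.
A2 applies (level before this adjustment is 12 ≥ 12, so +3): 12 + 3 = 15.
A3 does not apply.
A4 applies (level before this adjustment is 15 < 18, so +1): 15 + 1 = 16.
A6 applies: 16 + 1 = 17.
A7 applies: 17 + 2 = 19.
Final offense level: 19.
Criminal history: 11 prior points → Category 2 (6-12).
Level 19 falls in the 19 band.
Grid: Level 19 × Category 2 = 66-78 months.

66-78 months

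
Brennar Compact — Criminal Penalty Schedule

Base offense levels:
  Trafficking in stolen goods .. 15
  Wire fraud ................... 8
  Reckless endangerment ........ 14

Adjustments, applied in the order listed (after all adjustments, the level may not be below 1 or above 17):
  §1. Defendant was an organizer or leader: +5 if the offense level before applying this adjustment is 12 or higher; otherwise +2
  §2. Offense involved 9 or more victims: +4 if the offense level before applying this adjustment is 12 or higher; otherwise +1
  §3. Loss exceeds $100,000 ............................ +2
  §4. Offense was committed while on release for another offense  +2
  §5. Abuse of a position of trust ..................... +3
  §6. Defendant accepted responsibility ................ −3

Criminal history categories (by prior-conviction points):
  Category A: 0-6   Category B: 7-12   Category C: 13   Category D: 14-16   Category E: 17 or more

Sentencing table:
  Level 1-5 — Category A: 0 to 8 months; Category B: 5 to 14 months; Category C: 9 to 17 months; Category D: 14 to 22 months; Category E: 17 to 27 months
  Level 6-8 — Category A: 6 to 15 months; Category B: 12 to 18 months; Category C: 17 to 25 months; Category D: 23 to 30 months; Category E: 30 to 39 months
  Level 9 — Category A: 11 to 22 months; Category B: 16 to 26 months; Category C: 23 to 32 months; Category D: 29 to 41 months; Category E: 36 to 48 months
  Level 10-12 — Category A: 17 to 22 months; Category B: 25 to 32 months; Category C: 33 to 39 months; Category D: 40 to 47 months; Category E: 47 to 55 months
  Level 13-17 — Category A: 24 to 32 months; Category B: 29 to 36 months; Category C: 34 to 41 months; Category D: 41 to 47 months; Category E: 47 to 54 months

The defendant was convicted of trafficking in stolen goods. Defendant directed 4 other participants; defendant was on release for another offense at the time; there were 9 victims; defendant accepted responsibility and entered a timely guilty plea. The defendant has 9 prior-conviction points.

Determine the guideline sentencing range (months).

Base offense level for trafficking in stolen goods: 15.
§1 applies (level before this adjustment is 15 ≥ 12, so +5): 15 + 5 = 20.
§2 applies (level before this adjustment is 20 ≥ 12, so +4): 20 + 4 = 24.
§3 does not apply.
§4 applies: 24 + 2 = 26.
§5 does not apply.
§6 applies: 26 − 3 = 23.
Level 23 exceeds the maximum of 17; capped at 17.
Final offense level: 17.
Criminal history: 9 prior points → Category B (7-12).
Level 17 falls in the 13-17 band.
Grid: Level 13-17 × Category B = 29-36 months.

29-36 months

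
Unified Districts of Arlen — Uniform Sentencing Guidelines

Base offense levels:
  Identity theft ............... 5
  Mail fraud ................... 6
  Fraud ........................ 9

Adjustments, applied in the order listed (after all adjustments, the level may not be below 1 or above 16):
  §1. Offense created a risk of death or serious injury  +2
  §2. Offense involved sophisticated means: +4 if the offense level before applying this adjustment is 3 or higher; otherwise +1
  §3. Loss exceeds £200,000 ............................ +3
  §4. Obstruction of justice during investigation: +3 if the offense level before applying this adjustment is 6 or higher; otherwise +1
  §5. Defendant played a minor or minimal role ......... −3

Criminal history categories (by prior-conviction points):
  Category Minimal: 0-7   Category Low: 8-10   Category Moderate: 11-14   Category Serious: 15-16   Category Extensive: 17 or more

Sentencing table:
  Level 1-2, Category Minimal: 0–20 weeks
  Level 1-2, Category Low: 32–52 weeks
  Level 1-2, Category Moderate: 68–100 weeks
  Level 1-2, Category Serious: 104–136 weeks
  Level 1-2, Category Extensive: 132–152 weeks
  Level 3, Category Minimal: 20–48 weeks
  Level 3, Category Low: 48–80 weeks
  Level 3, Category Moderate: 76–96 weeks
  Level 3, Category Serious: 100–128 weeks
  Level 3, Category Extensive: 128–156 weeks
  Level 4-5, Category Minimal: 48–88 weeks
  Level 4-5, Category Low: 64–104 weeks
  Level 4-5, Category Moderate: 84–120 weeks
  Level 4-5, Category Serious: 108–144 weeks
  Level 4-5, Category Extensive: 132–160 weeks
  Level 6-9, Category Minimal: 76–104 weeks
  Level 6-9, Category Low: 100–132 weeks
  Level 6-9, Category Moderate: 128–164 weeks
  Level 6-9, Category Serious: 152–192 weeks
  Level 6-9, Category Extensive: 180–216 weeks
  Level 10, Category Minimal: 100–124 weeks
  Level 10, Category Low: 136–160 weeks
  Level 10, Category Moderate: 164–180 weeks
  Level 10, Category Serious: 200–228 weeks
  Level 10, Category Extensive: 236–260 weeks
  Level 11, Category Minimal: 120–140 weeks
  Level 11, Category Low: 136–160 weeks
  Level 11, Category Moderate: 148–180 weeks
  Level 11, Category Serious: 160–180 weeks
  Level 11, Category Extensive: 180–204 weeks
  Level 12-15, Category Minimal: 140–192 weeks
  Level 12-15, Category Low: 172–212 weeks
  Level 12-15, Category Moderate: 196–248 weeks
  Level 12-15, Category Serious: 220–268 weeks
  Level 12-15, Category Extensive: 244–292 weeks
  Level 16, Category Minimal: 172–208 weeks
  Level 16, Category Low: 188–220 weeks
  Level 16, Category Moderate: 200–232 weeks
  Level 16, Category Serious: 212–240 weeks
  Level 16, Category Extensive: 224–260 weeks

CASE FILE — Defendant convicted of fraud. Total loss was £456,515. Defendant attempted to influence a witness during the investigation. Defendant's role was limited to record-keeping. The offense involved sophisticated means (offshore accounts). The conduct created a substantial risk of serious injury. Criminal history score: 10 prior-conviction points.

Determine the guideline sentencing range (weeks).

Base offense level for fraud: 9.
§1 applies: 9 + 2 = 11.
§2 applies (level before this adjustment is 11 ≥ 3, so +4): 11 + 4 = 15.
§3 applies: 15 + 3 = 18.
§4 applies (level before this adjustment is 18 ≥ 6, so +3): 18 + 3 = 21.
§5 applies: 21 − 3 = 18.
Level 18 exceeds the maximum of 16; capped at 16.
Final offense level: 16.
Criminal history: 10 prior points → Category Low (8-10).
Level 16 falls in the 16 band.
Grid: Level 16 × Category Low = 188-220 weeks.

188-220 weeks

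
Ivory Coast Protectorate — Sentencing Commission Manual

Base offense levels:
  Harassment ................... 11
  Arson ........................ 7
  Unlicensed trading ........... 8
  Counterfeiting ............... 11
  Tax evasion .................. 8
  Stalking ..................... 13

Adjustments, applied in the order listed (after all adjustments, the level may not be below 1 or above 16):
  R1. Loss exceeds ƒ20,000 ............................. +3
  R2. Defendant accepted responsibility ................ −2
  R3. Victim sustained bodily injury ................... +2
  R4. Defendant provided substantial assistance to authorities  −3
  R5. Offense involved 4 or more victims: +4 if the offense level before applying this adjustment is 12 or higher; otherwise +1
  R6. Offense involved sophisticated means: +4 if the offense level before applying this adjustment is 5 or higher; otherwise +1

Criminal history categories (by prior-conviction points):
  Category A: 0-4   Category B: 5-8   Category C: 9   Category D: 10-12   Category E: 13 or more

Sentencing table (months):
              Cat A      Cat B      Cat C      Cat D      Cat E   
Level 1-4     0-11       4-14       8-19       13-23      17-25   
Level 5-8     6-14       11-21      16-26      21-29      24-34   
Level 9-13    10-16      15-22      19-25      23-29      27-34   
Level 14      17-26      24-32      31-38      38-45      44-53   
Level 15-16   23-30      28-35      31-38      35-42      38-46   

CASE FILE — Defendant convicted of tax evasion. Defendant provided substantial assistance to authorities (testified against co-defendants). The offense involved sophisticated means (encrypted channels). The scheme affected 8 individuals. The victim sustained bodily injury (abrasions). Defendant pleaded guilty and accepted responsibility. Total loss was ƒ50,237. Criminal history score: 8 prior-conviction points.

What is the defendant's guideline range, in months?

Base offense level for tax evasion: 8.
R1 applies: 8 + 3 = 11.
R2 applies: 11 − 2 = 9.
R3 applies: 9 + 2 = 11.
R4 applies: 11 − 3 = 8.
R5 applies (level before this adjustment is 8 < 12, so +1): 8 + 1 = 9.
R6 applies (level before this adjustment is 9 ≥ 5, so +4): 9 + 4 = 13.
Final offense level: 13.
Criminal history: 8 prior points → Category B (5-8).
Level 13 falls in the 9-13 band.
Grid: Level 9-13 × Category B = 15-22 months.

15-22 months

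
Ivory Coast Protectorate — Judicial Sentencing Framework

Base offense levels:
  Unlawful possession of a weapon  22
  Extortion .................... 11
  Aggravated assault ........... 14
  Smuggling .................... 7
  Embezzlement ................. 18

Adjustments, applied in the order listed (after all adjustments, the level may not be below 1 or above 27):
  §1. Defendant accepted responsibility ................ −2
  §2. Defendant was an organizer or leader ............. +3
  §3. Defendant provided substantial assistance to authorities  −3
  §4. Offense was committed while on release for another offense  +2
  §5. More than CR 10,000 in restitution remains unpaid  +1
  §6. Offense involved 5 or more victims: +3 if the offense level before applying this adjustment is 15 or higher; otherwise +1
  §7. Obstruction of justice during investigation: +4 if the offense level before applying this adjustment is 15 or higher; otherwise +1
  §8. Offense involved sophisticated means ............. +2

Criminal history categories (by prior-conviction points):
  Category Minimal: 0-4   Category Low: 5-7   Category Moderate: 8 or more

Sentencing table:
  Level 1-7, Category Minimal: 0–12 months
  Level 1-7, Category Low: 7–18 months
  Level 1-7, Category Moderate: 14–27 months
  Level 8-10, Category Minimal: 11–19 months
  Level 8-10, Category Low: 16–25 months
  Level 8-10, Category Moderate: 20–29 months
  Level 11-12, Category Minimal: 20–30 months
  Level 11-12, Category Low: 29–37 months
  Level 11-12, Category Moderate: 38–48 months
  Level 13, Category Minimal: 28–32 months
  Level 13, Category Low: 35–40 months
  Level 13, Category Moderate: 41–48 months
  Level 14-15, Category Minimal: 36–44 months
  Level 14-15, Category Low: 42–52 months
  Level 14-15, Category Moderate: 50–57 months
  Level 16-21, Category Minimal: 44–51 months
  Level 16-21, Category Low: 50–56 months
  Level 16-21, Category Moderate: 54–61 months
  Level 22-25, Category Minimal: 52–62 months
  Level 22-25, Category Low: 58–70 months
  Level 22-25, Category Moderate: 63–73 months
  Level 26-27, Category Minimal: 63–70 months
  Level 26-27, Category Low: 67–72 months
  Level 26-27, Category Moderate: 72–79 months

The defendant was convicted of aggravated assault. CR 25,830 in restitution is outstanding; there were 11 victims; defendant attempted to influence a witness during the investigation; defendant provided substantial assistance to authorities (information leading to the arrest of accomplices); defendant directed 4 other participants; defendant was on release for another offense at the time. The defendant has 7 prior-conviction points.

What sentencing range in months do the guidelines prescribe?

58-70 months

Base offense level for aggravated assault: 14.
§2 applies: 14 + 3 = 17.
§3 applies: 17 − 3 = 14.
§4 applies: 14 + 2 = 16.
§5 applies: 16 + 1 = 17.
§6 applies (level before this adjustment is 17 ≥ 15, so +3): 17 + 3 = 20.
§7 applies (level before this adjustment is 20 ≥ 15, so +4): 20 + 4 = 24.
Final offense level: 24.
Criminal history: 7 prior points → Category Low (5-7).
Level 24 falls in the 22-25 band.
Grid: Level 22-25 × Category Low = 58-70 months.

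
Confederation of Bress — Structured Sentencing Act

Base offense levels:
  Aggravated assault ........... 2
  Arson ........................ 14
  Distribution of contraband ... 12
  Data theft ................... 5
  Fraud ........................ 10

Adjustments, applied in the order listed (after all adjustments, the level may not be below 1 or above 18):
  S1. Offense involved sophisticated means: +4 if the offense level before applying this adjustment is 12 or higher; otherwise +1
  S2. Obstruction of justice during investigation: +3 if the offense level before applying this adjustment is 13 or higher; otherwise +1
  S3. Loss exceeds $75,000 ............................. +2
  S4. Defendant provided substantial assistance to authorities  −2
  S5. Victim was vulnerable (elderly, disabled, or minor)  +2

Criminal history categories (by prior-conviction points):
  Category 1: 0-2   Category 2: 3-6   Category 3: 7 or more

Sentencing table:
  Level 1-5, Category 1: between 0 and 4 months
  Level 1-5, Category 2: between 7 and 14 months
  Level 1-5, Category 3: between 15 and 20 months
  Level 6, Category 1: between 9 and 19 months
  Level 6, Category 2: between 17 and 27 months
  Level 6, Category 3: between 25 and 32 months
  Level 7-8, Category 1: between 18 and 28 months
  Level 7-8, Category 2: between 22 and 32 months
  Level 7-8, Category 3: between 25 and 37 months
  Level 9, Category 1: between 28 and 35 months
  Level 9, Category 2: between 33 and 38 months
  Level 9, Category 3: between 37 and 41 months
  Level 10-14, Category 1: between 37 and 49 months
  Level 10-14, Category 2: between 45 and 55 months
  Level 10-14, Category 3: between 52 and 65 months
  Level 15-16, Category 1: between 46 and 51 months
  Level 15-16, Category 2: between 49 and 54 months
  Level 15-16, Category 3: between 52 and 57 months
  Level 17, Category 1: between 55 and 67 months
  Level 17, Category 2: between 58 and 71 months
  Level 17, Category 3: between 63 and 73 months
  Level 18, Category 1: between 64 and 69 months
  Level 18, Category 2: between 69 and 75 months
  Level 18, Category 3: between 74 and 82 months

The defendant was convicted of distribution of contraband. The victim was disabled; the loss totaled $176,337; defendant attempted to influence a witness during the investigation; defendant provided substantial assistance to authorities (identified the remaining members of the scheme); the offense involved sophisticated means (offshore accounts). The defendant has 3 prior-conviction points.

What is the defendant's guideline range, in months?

Base offense level for distribution of contraband: 12.
S1 applies (level before this adjustment is 12 ≥ 12, so +4): 12 + 4 = 16.
S2 applies (level before this adjustment is 16 ≥ 13, so +3): 16 + 3 = 19.
S3 applies: 19 + 2 = 21.
S4 applies: 21 − 2 = 19.
S5 applies: 19 + 2 = 21.
Level 21 exceeds the maximum of 18; capped at 18.
Final offense level: 18.
Criminal history: 3 prior points → Category 2 (3-6).
Level 18 falls in the 18 band.
Grid: Level 18 × Category 2 = 69-75 months.

69-75 months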